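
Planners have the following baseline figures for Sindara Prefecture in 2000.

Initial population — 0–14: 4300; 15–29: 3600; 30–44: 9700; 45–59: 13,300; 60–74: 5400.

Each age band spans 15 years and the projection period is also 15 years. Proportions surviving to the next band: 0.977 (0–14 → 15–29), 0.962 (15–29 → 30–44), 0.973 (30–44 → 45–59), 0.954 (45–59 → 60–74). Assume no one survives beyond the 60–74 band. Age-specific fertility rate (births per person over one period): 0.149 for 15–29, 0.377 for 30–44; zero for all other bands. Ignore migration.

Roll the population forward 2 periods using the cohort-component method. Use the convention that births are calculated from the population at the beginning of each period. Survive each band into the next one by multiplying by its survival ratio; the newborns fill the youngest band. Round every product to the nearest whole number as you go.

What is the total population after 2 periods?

Numbering the bands 1..5 from youngest to oldest:
Period 1:
Births: 3600 * 0.149 = 536, 9700 * 0.377 = 3657 ⇒ total 4193
Band 2: 4300 * 0.977 = 4201
Band 3: 3600 * 0.962 = 3463
Band 4: 9700 * 0.973 = 9438
Band 5: 13300 * 0.954 = 12688
→ [4193, 4201, 3463, 9438, 12688]
Period 2:
Births: 4201 * 0.149 = 626, 3463 * 0.377 = 1306 ⇒ total 1932
Band 2: 4193 * 0.977 = 4097
Band 3: 4201 * 0.962 = 4041
Band 4: 3463 * 0.973 = 3369
Band 5: 9438 * 0.954 = 9004
→ [1932, 4097, 4041, 3369, 9004]
Total after period 2: 1932 + 4097 + 4041 + 3369 + 9004 = 22443

22443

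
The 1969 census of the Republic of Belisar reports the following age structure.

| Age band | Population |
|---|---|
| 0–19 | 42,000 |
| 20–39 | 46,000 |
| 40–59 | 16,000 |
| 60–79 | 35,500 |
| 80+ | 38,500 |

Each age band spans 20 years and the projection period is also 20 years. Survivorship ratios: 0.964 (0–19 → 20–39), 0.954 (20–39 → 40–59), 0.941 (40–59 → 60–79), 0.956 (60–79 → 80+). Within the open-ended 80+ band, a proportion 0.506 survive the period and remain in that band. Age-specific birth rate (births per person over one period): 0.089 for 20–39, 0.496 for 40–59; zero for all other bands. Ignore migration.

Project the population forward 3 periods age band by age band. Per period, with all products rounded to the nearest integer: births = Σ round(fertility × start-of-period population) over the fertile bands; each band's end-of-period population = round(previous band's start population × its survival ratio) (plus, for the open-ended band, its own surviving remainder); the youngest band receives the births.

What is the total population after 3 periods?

(Bands numbered youngest = 1 to oldest = 5.)
Period 1:
Births: 46000 × 0.089 = 4094  |  16000 × 0.496 = 7936 → 12030
Band 2: 42000 × 0.964 = 40488
Band 3: 46000 × 0.954 = 43884
Band 4: 16000 × 0.941 = 15056
Band 5: 35500 × 0.956 + 38500 × 0.506 = 33938 + 19481 = 53419
Population now: 0–19=12030, 20–39=40488, 40–59=43884, 60–79=15056, 80+=53419
Period 2:
Births: 40488 × 0.089 = 3603  |  43884 × 0.496 = 21766 → 25369
Band 2: 12030 × 0.964 = 11597
Band 3: 40488 × 0.954 = 38626
Band 4: 43884 × 0.941 = 41295
Band 5: 15056 × 0.956 + 53419 × 0.506 = 14394 + 27030 = 41424
Population now: 0–19=25369, 20–39=11597, 40–59=38626, 60–79=41295, 80+=41424
Period 3:
Births: 11597 × 0.089 = 1032  |  38626 × 0.496 = 19158 → 20190
Band 2: 25369 × 0.964 = 24456
Band 3: 11597 × 0.954 = 11064
Band 4: 38626 × 0.941 = 36347
Band 5: 41295 × 0.956 + 41424 × 0.506 = 39478 + 20961 = 60439
Population now: 0–19=20190, 20–39=24456, 40–59=11064, 60–79=36347, 80+=60439
Total after period 3: 20190 + 24456 + 11064 + 36347 + 60439 = 152496

152496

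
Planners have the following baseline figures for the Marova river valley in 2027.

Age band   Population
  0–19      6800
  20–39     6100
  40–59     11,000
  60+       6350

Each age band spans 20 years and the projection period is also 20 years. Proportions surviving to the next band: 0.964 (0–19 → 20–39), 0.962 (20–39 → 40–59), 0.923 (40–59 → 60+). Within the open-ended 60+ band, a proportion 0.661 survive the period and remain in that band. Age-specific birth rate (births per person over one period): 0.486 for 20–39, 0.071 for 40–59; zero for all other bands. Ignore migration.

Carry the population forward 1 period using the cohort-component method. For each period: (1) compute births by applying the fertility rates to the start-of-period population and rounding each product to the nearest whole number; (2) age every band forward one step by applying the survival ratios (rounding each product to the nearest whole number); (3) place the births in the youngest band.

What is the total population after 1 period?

30519

After projecting period 1:
Births: 6100 × 0.486 = 2965, 11000 × 0.071 = 781 → total 3746
20–39: 6800 × 0.964 = 6555
40–59: 6100 × 0.962 = 5868
60+: 11000 × 0.923 + 6350 × 0.661 = 10153 + 4197 = 14350
End of period: [3746, 6555, 5868, 14350]
Total after period 1: 3746 + 6555 + 5868 + 14350 = 30519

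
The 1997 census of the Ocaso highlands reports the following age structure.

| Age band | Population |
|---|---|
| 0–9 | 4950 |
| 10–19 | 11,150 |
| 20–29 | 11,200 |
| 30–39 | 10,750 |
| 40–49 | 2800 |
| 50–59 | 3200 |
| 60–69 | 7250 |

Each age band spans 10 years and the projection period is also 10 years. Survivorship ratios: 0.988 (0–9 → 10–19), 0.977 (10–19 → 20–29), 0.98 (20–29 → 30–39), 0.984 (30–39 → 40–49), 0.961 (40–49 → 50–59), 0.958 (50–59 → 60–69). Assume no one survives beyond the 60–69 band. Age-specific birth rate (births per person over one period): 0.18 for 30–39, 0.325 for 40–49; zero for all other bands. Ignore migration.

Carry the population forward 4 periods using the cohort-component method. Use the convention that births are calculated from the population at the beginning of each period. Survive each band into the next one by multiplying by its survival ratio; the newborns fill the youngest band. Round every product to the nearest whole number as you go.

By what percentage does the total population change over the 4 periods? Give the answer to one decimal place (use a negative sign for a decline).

-17.8

Let band 1 be 0–9 through band 7 = 60–69.
— Period 1 —
Births: 10750 * 0.18 = 1935 ; 2800 * 0.325 = 910 → total 2845
Band 2: 4950 * 0.988 = 4891
Band 3: 11150 * 0.977 = 10894
Band 4: 11200 * 0.98 = 10976
Band 5: 10750 * 0.984 = 10578
Band 6: 2800 * 0.961 = 2691
Band 7: 3200 * 0.958 = 3066
End of period: [2845, 4891, 10894, 10976, 10578, 2691, 3066]
— Period 2 —
Births: 10976 * 0.18 = 1976 ; 10578 * 0.325 = 3438 → total 5414
Band 2: 2845 * 0.988 = 2811
Band 3: 4891 * 0.977 = 4779
Band 4: 10894 * 0.98 = 10676
Band 5: 10976 * 0.984 = 10800
Band 6: 10578 * 0.961 = 10165
Band 7: 2691 * 0.958 = 2578
End of period: [5414, 2811, 4779, 10676, 10800, 10165, 2578]
— Period 3 —
Births: 10676 * 0.18 = 1922 ; 10800 * 0.325 = 3510 → total 5432
Band 2: 5414 * 0.988 = 5349
Band 3: 2811 * 0.977 = 2746
Band 4: 4779 * 0.98 = 4683
Band 5: 10676 * 0.984 = 10505
Band 6: 10800 * 0.961 = 10379
Band 7: 10165 * 0.958 = 9738
End of period: [5432, 5349, 2746, 4683, 10505, 10379, 9738]
— Period 4 —
Births: 4683 * 0.18 = 843 ; 10505 * 0.325 = 3414 → total 4257
Band 2: 5432 * 0.988 = 5367
Band 3: 5349 * 0.977 = 5226
Band 4: 2746 * 0.98 = 2691
Band 5: 4683 * 0.984 = 4608
Band 6: 10505 * 0.961 = 10095
Band 7: 10379 * 0.958 = 9943
End of period: [4257, 5367, 5226, 2691, 4608, 10095, 9943]
Total: 51300 → 42187; change = -9113; percentage change = -17.8%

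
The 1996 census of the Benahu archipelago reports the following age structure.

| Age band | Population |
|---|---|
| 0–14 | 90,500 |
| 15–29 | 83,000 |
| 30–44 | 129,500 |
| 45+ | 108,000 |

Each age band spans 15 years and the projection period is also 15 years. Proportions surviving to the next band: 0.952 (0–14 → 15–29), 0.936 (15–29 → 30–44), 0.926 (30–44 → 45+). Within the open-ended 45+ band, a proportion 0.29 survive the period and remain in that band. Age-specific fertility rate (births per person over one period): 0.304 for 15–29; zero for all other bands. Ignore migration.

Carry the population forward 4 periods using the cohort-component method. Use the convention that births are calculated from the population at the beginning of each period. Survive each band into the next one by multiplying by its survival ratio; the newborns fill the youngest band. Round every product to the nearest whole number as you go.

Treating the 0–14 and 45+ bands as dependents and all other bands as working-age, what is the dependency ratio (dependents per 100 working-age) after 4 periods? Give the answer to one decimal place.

197.4

[period 1]
Births: 83000 * 0.304 = 25232
15–29: 90500 * 0.952 = 86156
30–44: 83000 * 0.936 = 77688
45+: 129500 * 0.926 + 108000 * 0.29 = 119917 + 31320 = 151237
End of period: [25232, 86156, 77688, 151237]
[period 2]
Births: 86156 * 0.304 = 26191
15–29: 25232 * 0.952 = 24021
30–44: 86156 * 0.936 = 80642
45+: 77688 * 0.926 + 151237 * 0.29 = 71939 + 43859 = 115798
End of period: [26191, 24021, 80642, 115798]
[period 3]
Births: 24021 * 0.304 = 7302
15–29: 26191 * 0.952 = 24934
30–44: 24021 * 0.936 = 22484
45+: 80642 * 0.926 + 115798 * 0.29 = 74674 + 33581 = 108255
End of period: [7302, 24934, 22484, 108255]
[period 4]
Births: 24934 * 0.304 = 7580
15–29: 7302 * 0.952 = 6952
30–44: 24934 * 0.936 = 23338
45+: 22484 * 0.926 + 108255 * 0.29 = 20820 + 31394 = 52214
End of period: [7580, 6952, 23338, 52214]
Dependents (band 0–14 + band 45+) = 7580 + 52214 = 59794; working-age = 30290; ratio = 59794/30290 × 100 = 197.4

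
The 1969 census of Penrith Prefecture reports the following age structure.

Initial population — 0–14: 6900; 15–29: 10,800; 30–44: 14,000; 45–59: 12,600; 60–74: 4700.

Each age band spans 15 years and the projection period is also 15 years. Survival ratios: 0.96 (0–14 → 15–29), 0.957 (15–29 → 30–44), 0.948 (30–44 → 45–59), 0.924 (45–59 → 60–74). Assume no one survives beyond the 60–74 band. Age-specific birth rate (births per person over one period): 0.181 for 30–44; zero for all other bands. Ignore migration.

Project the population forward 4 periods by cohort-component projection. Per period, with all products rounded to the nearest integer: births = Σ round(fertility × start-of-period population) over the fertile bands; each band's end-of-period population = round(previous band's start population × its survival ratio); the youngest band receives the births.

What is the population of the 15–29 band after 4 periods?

1101

(Bands numbered youngest = 1 to oldest = 5.)
[period 1]
Births: 14000 × 0.181 = 2534
Band 2: 6900 × 0.96 = 6624
Band 3: 10800 × 0.957 = 10336
Band 4: 14000 × 0.948 = 13272
Band 5: 12600 × 0.924 = 11642
→ [2534, 6624, 10336, 13272, 11642]
[period 2]
Births: 10336 × 0.181 = 1871
Band 2: 2534 × 0.96 = 2433
Band 3: 6624 × 0.957 = 6339
Band 4: 10336 × 0.948 = 9799
Band 5: 13272 × 0.924 = 12263
→ [1871, 2433, 6339, 9799, 12263]
[period 3]
Births: 6339 × 0.181 = 1147
Band 2: 1871 × 0.96 = 1796
Band 3: 2433 × 0.957 = 2328
Band 4: 6339 × 0.948 = 6009
Band 5: 9799 × 0.924 = 9054
→ [1147, 1796, 2328, 6009, 9054]
[period 4]
Births: 2328 × 0.181 = 421
Band 2: 1147 × 0.96 = 1101
Band 3: 1796 × 0.957 = 1719
Band 4: 2328 × 0.948 = 2207
Band 5: 6009 × 0.924 = 5552
→ [421, 1101, 1719, 2207, 5552]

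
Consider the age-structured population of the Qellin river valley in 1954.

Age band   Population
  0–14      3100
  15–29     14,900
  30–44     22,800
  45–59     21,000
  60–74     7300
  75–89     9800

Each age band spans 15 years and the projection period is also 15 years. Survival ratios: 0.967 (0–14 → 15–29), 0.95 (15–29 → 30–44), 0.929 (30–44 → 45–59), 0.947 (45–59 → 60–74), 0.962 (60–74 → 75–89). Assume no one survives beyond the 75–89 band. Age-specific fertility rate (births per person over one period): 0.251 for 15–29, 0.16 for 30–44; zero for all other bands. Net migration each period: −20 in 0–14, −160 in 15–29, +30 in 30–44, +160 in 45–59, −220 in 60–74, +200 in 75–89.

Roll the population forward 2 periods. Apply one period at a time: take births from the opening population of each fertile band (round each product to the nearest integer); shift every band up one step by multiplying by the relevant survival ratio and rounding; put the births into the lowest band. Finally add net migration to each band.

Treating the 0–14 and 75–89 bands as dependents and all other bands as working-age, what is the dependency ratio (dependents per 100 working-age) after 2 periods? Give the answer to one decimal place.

51.3

Period 1:
Births: 14900 × 0.251 = 3740 ; 22800 × 0.16 = 3648 — total 7388
15–29: 3100 × 0.967 = 2998
30–44: 14900 × 0.95 = 14155
45–59: 22800 × 0.929 = 21181
60–74: 21000 × 0.947 = 19887
75–89: 7300 × 0.962 = 7023
Net migration: 0–14 − 20 → 7368; 15–29 − 160 → 2838; 30–44 + 30 → 14185; 45–59 + 160 → 21341; 60–74 − 220 → 19667; 75–89 + 200 → 7223
Population now: 0–14=7368, 15–29=2838, 30–44=14185, 45–59=21341, 60–74=19667, 75–89=7223
Period 2:
Births: 2838 × 0.251 = 712 ; 14185 × 0.16 = 2270 — total 2982
15–29: 7368 × 0.967 = 7125
30–44: 2838 × 0.95 = 2696
45–59: 14185 × 0.929 = 13178
60–74: 21341 × 0.947 = 20210
75–89: 19667 × 0.962 = 18920
Net migration: 0–14 − 20 → 2962; 15–29 − 160 → 6965; 30–44 + 30 → 2726; 45–59 + 160 → 13338; 60–74 − 220 → 19990; 75–89 + 200 → 19120
Population now: 0–14=2962, 15–29=6965, 30–44=2726, 45–59=13338, 60–74=19990, 75–89=19120
Dependents (band 0–14 + band 75–89) = 2962 + 19120 = 22082; working-age = 43019; ratio = 22082/43019 × 100 = 51.3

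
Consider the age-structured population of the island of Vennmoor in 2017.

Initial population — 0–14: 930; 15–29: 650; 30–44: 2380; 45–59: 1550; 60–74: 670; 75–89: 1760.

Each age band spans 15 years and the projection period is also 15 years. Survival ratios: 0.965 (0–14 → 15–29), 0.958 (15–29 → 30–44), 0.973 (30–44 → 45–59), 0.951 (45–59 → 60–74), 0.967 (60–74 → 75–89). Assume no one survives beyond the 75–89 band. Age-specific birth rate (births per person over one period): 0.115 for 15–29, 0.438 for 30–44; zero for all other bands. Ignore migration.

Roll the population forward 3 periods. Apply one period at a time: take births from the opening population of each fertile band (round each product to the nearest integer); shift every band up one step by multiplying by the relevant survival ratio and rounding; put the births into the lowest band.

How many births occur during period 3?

500

[period 1]
Births: 650 × 0.115 = 75, 2380 × 0.438 = 1042 ⇒ total 1117
15–29: 930 × 0.965 = 897
30–44: 650 × 0.958 = 623
45–59: 2380 × 0.973 = 2316
60–74: 1550 × 0.951 = 1474
75–89: 670 × 0.967 = 648
End of period: [1117, 897, 623, 2316, 1474, 648]
[period 2]
Births: 897 × 0.115 = 103, 623 × 0.438 = 273 ⇒ total 376
15–29: 1117 × 0.965 = 1078
30–44: 897 × 0.958 = 859
45–59: 623 × 0.973 = 606
60–74: 2316 × 0.951 = 2203
75–89: 1474 × 0.967 = 1425
End of period: [376, 1078, 859, 606, 2203, 1425]
[period 3]
Births: 1078 × 0.115 = 124, 859 × 0.438 = 376 ⇒ total 500
15–29: 376 × 0.965 = 363
30–44: 1078 × 0.958 = 1033
45–59: 859 × 0.973 = 836
60–74: 606 × 0.951 = 576
75–89: 2203 × 0.967 = 2130
End of period: [500, 363, 1033, 836, 576, 2130]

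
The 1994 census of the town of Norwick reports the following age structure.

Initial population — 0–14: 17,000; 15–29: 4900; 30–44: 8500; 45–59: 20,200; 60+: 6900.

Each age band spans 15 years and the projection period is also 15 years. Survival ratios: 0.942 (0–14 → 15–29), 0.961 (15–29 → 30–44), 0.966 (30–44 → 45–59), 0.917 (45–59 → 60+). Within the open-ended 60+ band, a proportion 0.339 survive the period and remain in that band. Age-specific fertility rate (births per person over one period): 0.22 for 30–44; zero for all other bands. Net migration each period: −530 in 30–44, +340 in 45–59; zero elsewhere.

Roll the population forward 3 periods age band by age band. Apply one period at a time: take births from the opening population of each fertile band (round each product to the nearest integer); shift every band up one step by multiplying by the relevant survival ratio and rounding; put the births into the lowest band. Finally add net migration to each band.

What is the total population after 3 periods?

— Period 1 —
Births: 8500 × 0.22 = 1870
15–29: 17000 × 0.942 = 16014
30–44: 4900 × 0.961 = 4709
45–59: 8500 × 0.966 = 8211
60+: 20200 × 0.917 + 6900 × 0.339 = 18523 + 2339 = 20862
Net migration: 30–44 − 530 → 4179; 45–59 + 340 → 8551
→ [1870, 16014, 4179, 8551, 20862]
— Period 2 —
Births: 4179 × 0.22 = 919
15–29: 1870 × 0.942 = 1762
30–44: 16014 × 0.961 = 15389
45–59: 4179 × 0.966 = 4037
60+: 8551 × 0.917 + 20862 × 0.339 = 7841 + 7072 = 14913
Net migration: 30–44 − 530 → 14859; 45–59 + 340 → 4377
→ [919, 1762, 14859, 4377, 14913]
— Period 3 —
Births: 14859 × 0.22 = 3269
15–29: 919 × 0.942 = 866
30–44: 1762 × 0.961 = 1693
45–59: 14859 × 0.966 = 14354
60+: 4377 × 0.917 + 14913 × 0.339 = 4014 + 5056 = 9070
Net migration: 30–44 − 530 → 1163; 45–59 + 340 → 14694
→ [3269, 866, 1163, 14694, 9070]
Total after period 3: 3269 + 866 + 1163 + 14694 + 9070 = 29062

29062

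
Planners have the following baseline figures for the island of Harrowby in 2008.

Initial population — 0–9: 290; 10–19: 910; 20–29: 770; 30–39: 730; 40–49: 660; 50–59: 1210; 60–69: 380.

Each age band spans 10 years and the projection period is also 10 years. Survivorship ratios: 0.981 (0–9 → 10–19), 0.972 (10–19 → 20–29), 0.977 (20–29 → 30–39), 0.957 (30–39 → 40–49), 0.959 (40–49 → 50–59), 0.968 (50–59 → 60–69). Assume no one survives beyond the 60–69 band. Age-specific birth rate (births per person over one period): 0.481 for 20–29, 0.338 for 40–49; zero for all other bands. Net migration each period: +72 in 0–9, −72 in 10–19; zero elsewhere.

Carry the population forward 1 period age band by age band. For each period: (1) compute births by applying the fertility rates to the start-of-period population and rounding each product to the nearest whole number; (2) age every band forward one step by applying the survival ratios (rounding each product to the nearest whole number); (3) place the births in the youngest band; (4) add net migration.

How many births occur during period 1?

Let group 1 be 0–9 through group 7 = 60–69.
— Period 1 —
Births: 770 × 0.481 = 370  |  660 × 0.338 = 223 ⇒ total 593
Group 2: 290 × 0.981 = 284
Group 3: 910 × 0.972 = 885
Group 4: 770 × 0.977 = 752
Group 5: 730 × 0.957 = 699
Group 6: 660 × 0.959 = 633
Group 7: 1210 × 0.968 = 1171
Net migration: Group 1 + 72 → 665; Group 2 − 72 → 212
→ [665, 212, 885, 752, 699, 633, 1171]

593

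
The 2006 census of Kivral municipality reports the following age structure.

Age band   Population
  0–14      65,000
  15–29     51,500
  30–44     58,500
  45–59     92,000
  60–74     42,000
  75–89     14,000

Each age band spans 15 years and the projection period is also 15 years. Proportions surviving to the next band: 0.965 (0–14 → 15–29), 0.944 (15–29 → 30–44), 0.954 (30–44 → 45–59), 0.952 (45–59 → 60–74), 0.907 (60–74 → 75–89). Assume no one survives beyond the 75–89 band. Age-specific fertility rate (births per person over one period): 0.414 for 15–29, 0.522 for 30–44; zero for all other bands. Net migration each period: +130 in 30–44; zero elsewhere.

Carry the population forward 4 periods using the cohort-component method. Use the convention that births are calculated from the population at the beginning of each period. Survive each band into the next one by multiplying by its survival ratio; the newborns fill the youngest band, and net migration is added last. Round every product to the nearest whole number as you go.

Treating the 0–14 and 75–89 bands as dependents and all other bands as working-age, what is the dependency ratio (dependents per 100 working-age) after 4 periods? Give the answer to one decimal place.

Period 1:
Births: 51500 × 0.414 = 21321, 58500 × 0.522 = 30537 — total 51858
15–29: 65000 × 0.965 = 62725
30–44: 51500 × 0.944 = 48616
45–59: 58500 × 0.954 = 55809
60–74: 92000 × 0.952 = 87584
75–89: 42000 × 0.907 = 38094
Net migration: 30–44 + 130 → 48746
End of period: [51858, 62725, 48746, 55809, 87584, 38094]
Period 2:
Births: 62725 × 0.414 = 25968, 48746 × 0.522 = 25445 — total 51413
15–29: 51858 × 0.965 = 50043
30–44: 62725 × 0.944 = 59212
45–59: 48746 × 0.954 = 46504
60–74: 55809 × 0.952 = 53130
75–89: 87584 × 0.907 = 79439
Net migration: 30–44 + 130 → 59342
End of period: [51413, 50043, 59342, 46504, 53130, 79439]
Period 3:
Births: 50043 × 0.414 = 20718, 59342 × 0.522 = 30977 — total 51695
15–29: 51413 × 0.965 = 49614
30–44: 50043 × 0.944 = 47241
45–59: 59342 × 0.954 = 56612
60–74: 46504 × 0.952 = 44272
75–89: 53130 × 0.907 = 48189
Net migration: 30–44 + 130 → 47371
End of period: [51695, 49614, 47371, 56612, 44272, 48189]
Period 4:
Births: 49614 × 0.414 = 20540, 47371 × 0.522 = 24728 — total 45268
15–29: 51695 × 0.965 = 49886
30–44: 49614 × 0.944 = 46836
45–59: 47371 × 0.954 = 45192
60–74: 56612 × 0.952 = 53895
75–89: 44272 × 0.907 = 40155
Net migration: 30–44 + 130 → 46966
End of period: [45268, 49886, 46966, 45192, 53895, 40155]
Dependents (band 0–14 + band 75–89) = 45268 + 40155 = 85423; working-age = 195939; ratio = 85423/195939 × 100 = 43.6

43.6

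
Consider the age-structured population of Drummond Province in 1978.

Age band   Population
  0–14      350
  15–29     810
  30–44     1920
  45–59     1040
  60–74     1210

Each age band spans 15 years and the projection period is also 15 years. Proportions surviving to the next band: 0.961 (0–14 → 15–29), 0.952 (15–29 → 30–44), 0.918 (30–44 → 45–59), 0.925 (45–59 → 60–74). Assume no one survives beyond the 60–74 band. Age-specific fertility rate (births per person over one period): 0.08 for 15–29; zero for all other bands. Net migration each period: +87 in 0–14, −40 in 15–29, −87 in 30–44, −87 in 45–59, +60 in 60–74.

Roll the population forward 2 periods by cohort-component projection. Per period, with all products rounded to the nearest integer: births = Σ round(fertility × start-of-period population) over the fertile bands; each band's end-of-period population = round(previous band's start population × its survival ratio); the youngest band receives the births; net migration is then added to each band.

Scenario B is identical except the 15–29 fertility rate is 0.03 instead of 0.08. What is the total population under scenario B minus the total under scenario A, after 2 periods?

-54

Call the groups 1 to 5, youngest first.
Period 1:
Births: 810 × 0.08 = 65
Group 2: 350 × 0.961 = 336
Group 3: 810 × 0.952 = 771
Group 4: 1920 × 0.918 = 1763
Group 5: 1040 × 0.925 = 962
Net migration: Group 1 + 87 → 152; Group 2 − 40 → 296; Group 3 − 87 → 684; Group 4 − 87 → 1676; Group 5 + 60 → 1022
Population now: 0–14=152, 15–29=296, 30–44=684, 45–59=1676, 60–74=1022
Period 2:
Births: 296 × 0.08 = 24
Group 2: 152 × 0.961 = 146
Group 3: 296 × 0.952 = 282
Group 4: 684 × 0.918 = 628
Group 5: 1676 × 0.925 = 1550
Net migration: Group 1 + 87 → 111; Group 2 − 40 → 106; Group 3 − 87 → 195; Group 4 − 87 → 541; Group 5 + 60 → 1610
Population now: 0–14=111, 15–29=106, 30–44=195, 45–59=541, 60–74=1610
Scenario A total after 2 periods: 2563
Scenario B projection —
Period 1:
Births: 810 × 0.03 = 24
Group 2: 350 × 0.961 = 336
Group 3: 810 × 0.952 = 771
Group 4: 1920 × 0.918 = 1763
Group 5: 1040 × 0.925 = 962
Net migration: Group 1 + 87 → 111; Group 2 − 40 → 296; Group 3 − 87 → 684; Group 4 − 87 → 1676; Group 5 + 60 → 1022
Population now: 0–14=111, 15–29=296, 30–44=684, 45–59=1676, 60–74=1022
Period 2:
Births: 296 × 0.03 = 9
Group 2: 111 × 0.961 = 107
Group 3: 296 × 0.952 = 282
Group 4: 684 × 0.918 = 628
Group 5: 1676 × 0.925 = 1550
Net migration: Group 1 + 87 → 96; Group 2 − 40 → 67; Group 3 − 87 → 195; Group 4 − 87 → 541; Group 5 + 60 → 1610
Population now: 0–14=96, 15–29=67, 30–44=195, 45–59=541, 60–74=1610
Scenario B total after 2 periods: 2509
Difference B − A = 2509 − 2563 = -54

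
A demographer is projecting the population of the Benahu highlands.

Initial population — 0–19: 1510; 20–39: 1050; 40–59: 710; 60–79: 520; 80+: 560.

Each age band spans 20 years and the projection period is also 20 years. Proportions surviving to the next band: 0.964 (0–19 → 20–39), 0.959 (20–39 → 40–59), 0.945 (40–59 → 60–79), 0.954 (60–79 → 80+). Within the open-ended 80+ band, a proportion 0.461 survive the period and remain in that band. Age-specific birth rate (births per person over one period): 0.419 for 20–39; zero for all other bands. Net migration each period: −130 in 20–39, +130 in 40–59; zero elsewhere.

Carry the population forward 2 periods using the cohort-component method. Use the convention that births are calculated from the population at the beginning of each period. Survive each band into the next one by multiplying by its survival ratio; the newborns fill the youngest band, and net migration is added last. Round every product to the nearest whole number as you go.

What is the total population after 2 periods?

4314

Numbering the groups 1..5 from youngest to oldest:
[period 1]
Births: 1050 × 0.419 = 440
Group 2: 1510 × 0.964 = 1456
Group 3: 1050 × 0.959 = 1007
Group 4: 710 × 0.945 = 671
Group 5: 520 × 0.954 + 560 × 0.461 = 496 + 258 = 754
Net migration: Group 2 − 130 → 1326; Group 3 + 130 → 1137
End of period: [440, 1326, 1137, 671, 754]
[period 2]
Births: 1326 × 0.419 = 556
Group 2: 440 × 0.964 = 424
Group 3: 1326 × 0.959 = 1272
Group 4: 1137 × 0.945 = 1074
Group 5: 671 × 0.954 + 754 × 0.461 = 640 + 348 = 988
Net migration: Group 2 − 130 → 294; Group 3 + 130 → 1402
End of period: [556, 294, 1402, 1074, 988]
Total after period 2: 556 + 294 + 1402 + 1074 + 988 = 4314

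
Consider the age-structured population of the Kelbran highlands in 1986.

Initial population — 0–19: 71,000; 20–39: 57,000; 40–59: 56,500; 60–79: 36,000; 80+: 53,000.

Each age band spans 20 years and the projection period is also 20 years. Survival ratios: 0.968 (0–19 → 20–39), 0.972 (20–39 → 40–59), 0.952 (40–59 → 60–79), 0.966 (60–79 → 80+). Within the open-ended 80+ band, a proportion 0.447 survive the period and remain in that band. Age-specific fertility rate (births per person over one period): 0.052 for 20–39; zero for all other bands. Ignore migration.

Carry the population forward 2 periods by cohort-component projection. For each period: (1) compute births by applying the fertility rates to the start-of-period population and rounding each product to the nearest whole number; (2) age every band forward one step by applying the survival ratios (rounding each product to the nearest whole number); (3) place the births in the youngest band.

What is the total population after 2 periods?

Numbering the bands 1..5 from youngest to oldest:
After projecting period 1:
Births: 57000 × 0.052 = 2964
Band 2: 71000 × 0.968 = 68728
Band 3: 57000 × 0.972 = 55404
Band 4: 56500 × 0.952 = 53788
Band 5: 36000 × 0.966 + 53000 × 0.447 = 34776 + 23691 = 58467
Population now: 0–19=2964, 20–39=68728, 40–59=55404, 60–79=53788, 80+=58467
After projecting period 2:
Births: 68728 × 0.052 = 3574
Band 2: 2964 × 0.968 = 2869
Band 3: 68728 × 0.972 = 66804
Band 4: 55404 × 0.952 = 52745
Band 5: 53788 × 0.966 + 58467 × 0.447 = 51959 + 26135 = 78094
Population now: 0–19=3574, 20–39=2869, 40–59=66804, 60–79=52745, 80+=78094
Total after period 2: 3574 + 2869 + 66804 + 52745 + 78094 = 204086

204086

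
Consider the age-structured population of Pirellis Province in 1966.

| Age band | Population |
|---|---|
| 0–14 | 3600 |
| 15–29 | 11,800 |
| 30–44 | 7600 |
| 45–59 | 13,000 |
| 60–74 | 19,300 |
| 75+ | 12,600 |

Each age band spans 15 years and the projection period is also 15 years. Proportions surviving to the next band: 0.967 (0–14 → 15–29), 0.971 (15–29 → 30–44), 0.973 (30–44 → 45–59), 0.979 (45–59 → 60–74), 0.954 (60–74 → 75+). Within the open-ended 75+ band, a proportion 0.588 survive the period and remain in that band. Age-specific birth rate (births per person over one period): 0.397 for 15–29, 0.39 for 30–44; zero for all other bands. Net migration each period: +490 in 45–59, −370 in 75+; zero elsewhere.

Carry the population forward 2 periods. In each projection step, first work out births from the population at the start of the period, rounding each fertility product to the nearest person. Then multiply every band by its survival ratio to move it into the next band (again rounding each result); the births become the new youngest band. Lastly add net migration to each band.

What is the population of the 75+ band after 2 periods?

[period 1]
Births: 11800 × 0.397 = 4685 ; 7600 × 0.39 = 2964 — total 7649
15–29: 3600 × 0.967 = 3481
30–44: 11800 × 0.971 = 11458
45–59: 7600 × 0.973 = 7395
60–74: 13000 × 0.979 = 12727
75+: 19300 × 0.954 + 12600 × 0.588 = 18412 + 7409 = 25821
Net migration: 45–59 + 490 → 7885; 75+ − 370 → 25451
Giving 7649 / 3481 / 11458 / 7885 / 12727 / 25451.
[period 2]
Births: 3481 × 0.397 = 1382 ; 11458 × 0.39 = 4469 — total 5851
15–29: 7649 × 0.967 = 7397
30–44: 3481 × 0.971 = 3380
45–59: 11458 × 0.973 = 11149
60–74: 7885 × 0.979 = 7719
75+: 12727 × 0.954 + 25451 × 0.588 = 12142 + 14965 = 27107
Net migration: 45–59 + 490 → 11639; 75+ − 370 → 26737
Giving 5851 / 7397 / 3380 / 11639 / 7719 / 26737.

26737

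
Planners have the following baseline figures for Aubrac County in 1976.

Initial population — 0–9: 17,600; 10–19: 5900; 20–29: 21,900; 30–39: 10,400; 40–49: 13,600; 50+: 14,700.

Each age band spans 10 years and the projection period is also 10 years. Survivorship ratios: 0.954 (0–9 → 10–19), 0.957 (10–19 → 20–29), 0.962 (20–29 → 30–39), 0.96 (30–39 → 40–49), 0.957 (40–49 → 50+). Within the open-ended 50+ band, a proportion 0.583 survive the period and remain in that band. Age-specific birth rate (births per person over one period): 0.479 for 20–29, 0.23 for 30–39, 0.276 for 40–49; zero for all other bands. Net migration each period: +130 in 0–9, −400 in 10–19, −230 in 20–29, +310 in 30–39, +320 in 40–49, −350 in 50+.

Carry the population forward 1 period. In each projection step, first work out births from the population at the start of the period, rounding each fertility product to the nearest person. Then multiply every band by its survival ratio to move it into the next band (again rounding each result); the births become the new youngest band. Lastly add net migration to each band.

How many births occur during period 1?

16636

Period 1.
Births: 21900 × 0.479 = 10490 ; 10400 × 0.23 = 2392 ; 13600 × 0.276 = 3754 ⇒ total 16636
10–19: 17600 × 0.954 = 16790
20–29: 5900 × 0.957 = 5646
30–39: 21900 × 0.962 = 21068
40–49: 10400 × 0.96 = 9984
50+: 13600 × 0.957 + 14700 × 0.583 = 13015 + 8570 = 21585
Net migration: 0–9 + 130 → 16766; 10–19 − 400 → 16390; 20–29 − 230 → 5416; 30–39 + 310 → 21378; 40–49 + 320 → 10304; 50+ − 350 → 21235
Giving 16766 / 16390 / 5416 / 21378 / 10304 / 21235.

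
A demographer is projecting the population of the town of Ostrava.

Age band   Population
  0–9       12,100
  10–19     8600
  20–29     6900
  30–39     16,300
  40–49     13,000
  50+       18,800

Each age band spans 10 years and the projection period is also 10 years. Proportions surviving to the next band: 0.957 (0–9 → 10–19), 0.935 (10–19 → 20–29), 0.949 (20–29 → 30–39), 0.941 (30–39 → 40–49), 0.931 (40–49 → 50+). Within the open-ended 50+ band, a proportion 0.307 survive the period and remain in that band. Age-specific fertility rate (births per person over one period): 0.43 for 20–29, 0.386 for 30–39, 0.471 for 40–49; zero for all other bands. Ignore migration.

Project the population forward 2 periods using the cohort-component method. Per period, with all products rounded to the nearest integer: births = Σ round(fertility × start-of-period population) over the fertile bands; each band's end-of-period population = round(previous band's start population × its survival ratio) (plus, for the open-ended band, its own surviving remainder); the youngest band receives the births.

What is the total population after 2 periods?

72319

Numbering the groups 1..6 from youngest to oldest:
Period 1.
Births: 6900 * 0.43 = 2967, 16300 * 0.386 = 6292, 13000 * 0.471 = 6123 — total 15382
Group 2: 12100 * 0.957 = 11580
Group 3: 8600 * 0.935 = 8041
Group 4: 6900 * 0.949 = 6548
Group 5: 16300 * 0.941 = 15338
Group 6: 13000 * 0.931 + 18800 * 0.307 = 12103 + 5772 = 17875
Population now: 0–9=15382, 10–19=11580, 20–29=8041, 30–39=6548, 40–49=15338, 50+=17875
Period 2.
Births: 8041 * 0.43 = 3458, 6548 * 0.386 = 2528, 15338 * 0.471 = 7224 — total 13210
Group 2: 15382 * 0.957 = 14721
Group 3: 11580 * 0.935 = 10827
Group 4: 8041 * 0.949 = 7631
Group 5: 6548 * 0.941 = 6162
Group 6: 15338 * 0.931 + 17875 * 0.307 = 14280 + 5488 = 19768
Population now: 0–9=13210, 10–19=14721, 20–29=10827, 30–39=7631, 40–49=6162, 50+=19768
Total after period 2: 13210 + 14721 + 10827 + 7631 + 6162 + 19768 = 72319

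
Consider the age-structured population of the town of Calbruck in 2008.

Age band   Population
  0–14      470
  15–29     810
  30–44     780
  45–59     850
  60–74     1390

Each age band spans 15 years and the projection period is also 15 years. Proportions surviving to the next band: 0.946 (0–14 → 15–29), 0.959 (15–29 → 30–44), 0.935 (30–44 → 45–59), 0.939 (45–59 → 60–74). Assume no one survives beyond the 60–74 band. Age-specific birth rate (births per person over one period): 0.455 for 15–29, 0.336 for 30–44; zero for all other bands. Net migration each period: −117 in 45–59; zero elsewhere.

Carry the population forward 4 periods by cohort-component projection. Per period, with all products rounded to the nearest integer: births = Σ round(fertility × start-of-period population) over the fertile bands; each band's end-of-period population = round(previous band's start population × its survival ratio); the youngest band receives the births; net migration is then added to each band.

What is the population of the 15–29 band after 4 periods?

393

After projecting period 1:
Births: 810 × 0.455 = 369 ; 780 × 0.336 = 262 → 631
15–29: 470 × 0.946 = 445
30–44: 810 × 0.959 = 777
45–59: 780 × 0.935 = 729
60–74: 850 × 0.939 = 798
Net migration: 45–59 − 117 → 612
Giving 631 / 445 / 777 / 612 / 798.
After projecting period 2:
Births: 445 × 0.455 = 202 ; 777 × 0.336 = 261 → 463
15–29: 631 × 0.946 = 597
30–44: 445 × 0.959 = 427
45–59: 777 × 0.935 = 726
60–74: 612 × 0.939 = 575
Net migration: 45–59 − 117 → 609
Giving 463 / 597 / 427 / 609 / 575.
After projecting period 3:
Births: 597 × 0.455 = 272 ; 427 × 0.336 = 143 → 415
15–29: 463 × 0.946 = 438
30–44: 597 × 0.959 = 573
45–59: 427 × 0.935 = 399
60–74: 609 × 0.939 = 572
Net migration: 45–59 − 117 → 282
Giving 415 / 438 / 573 / 282 / 572.
After projecting period 4:
Births: 438 × 0.455 = 199 ; 573 × 0.336 = 193 → 392
15–29: 415 × 0.946 = 393
30–44: 438 × 0.959 = 420
45–59: 573 × 0.935 = 536
60–74: 282 × 0.939 = 265
Net migration: 45–59 − 117 → 419
Giving 392 / 393 / 420 / 419 / 265.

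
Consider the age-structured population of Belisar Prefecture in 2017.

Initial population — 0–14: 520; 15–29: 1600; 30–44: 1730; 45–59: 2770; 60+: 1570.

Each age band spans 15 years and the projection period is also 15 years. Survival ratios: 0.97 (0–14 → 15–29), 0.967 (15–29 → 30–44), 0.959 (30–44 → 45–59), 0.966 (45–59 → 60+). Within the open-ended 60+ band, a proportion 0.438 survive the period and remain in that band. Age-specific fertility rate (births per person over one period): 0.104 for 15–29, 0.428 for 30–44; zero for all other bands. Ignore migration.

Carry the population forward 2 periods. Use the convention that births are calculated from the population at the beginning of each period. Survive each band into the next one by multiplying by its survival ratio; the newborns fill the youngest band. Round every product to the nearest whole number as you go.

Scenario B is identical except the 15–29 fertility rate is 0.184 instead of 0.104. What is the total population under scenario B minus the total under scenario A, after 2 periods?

(Bands numbered youngest = 1 to oldest = 5.)
[period 1]
Births: 1600 × 0.104 = 166 ; 1730 × 0.428 = 740 — total 906
Band 2: 520 × 0.97 = 504
Band 3: 1600 × 0.967 = 1547
Band 4: 1730 × 0.959 = 1659
Band 5: 2770 × 0.966 + 1570 × 0.438 = 2676 + 688 = 3364
Giving 906 / 504 / 1547 / 1659 / 3364.
[period 2]
Births: 504 × 0.104 = 52 ; 1547 × 0.428 = 662 — total 714
Band 2: 906 × 0.97 = 879
Band 3: 504 × 0.967 = 487
Band 4: 1547 × 0.959 = 1484
Band 5: 1659 × 0.966 + 3364 × 0.438 = 1603 + 1473 = 3076
Giving 714 / 879 / 487 / 1484 / 3076.
Scenario A total after 2 periods: 6640
Scenario B projection —
[period 1]
Births: 1600 × 0.184 = 294 ; 1730 × 0.428 = 740 — total 1034
Band 2: 520 × 0.97 = 504
Band 3: 1600 × 0.967 = 1547
Band 4: 1730 × 0.959 = 1659
Band 5: 2770 × 0.966 + 1570 × 0.438 = 2676 + 688 = 3364
Giving 1034 / 504 / 1547 / 1659 / 3364.
[period 2]
Births: 504 × 0.184 = 93 ; 1547 × 0.428 = 662 — total 755
Band 2: 1034 × 0.97 = 1003
Band 3: 504 × 0.967 = 487
Band 4: 1547 × 0.959 = 1484
Band 5: 1659 × 0.966 + 3364 × 0.438 = 1603 + 1473 = 3076
Giving 755 / 1003 / 487 / 1484 / 3076.
Scenario B total after 2 periods: 6805
Difference B − A = 6805 − 6640 = 165

165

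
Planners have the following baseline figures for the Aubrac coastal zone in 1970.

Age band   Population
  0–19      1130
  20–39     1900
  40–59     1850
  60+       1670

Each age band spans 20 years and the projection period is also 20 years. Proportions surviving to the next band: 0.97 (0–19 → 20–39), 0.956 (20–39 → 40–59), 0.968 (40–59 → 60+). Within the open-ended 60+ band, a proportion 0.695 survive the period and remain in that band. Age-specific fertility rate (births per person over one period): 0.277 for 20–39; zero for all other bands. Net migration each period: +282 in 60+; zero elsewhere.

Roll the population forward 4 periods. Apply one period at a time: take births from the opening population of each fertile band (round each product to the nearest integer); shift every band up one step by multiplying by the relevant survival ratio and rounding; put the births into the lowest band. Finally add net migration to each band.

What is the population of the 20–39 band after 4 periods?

137

[period 1]
Births: 1900 × 0.277 = 526
20–39: 1130 × 0.97 = 1096
40–59: 1900 × 0.956 = 1816
60+: 1850 × 0.968 + 1670 × 0.695 = 1791 + 1161 = 2952
Net migration: 60+ + 282 → 3234
→ [526, 1096, 1816, 3234]
[period 2]
Births: 1096 × 0.277 = 304
20–39: 526 × 0.97 = 510
40–59: 1096 × 0.956 = 1048
60+: 1816 × 0.968 + 3234 × 0.695 = 1758 + 2248 = 4006
Net migration: 60+ + 282 → 4288
→ [304, 510, 1048, 4288]
[period 3]
Births: 510 × 0.277 = 141
20–39: 304 × 0.97 = 295
40–59: 510 × 0.956 = 488
60+: 1048 × 0.968 + 4288 × 0.695 = 1014 + 2980 = 3994
Net migration: 60+ + 282 → 4276
→ [141, 295, 488, 4276]
[period 4]
Births: 295 × 0.277 = 82
20–39: 141 × 0.97 = 137
40–59: 295 × 0.956 = 282
60+: 488 × 0.968 + 4276 × 0.695 = 472 + 2972 = 3444
Net migration: 60+ + 282 → 3726
→ [82, 137, 282, 3726]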